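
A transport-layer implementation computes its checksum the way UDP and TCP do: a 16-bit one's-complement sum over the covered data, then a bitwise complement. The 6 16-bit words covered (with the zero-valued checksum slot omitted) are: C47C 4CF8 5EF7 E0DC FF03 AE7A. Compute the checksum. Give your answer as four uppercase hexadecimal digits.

One's-complement addition (fold any carry out of bit 15 back into bit 0):
  0xC47C + 0x4CF8 = 0x11174 → wrap carry → 0x1175
  0x1175 + 0x5EF7 = 0x0706C
  0x706C + 0xE0DC = 0x15148 → wrap carry → 0x5149
  0x5149 + 0xFF03 = 0x1504C → wrap carry → 0x504D
  0x504D + 0xAE7A = 0x0FEC7
One's-complement sum = 0xFEC7.
Checksum = ~0xFEC7 & 0xFFFF = 0x0138.

0138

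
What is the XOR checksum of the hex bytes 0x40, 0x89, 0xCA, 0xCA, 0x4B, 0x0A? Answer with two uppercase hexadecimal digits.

XOR the bytes together:
  start with 0x40
  0x40 ⊕ 0x89 = 0xC9
  0xC9 ⊕ 0xCA = 0x03
  0x03 ⊕ 0xCA = 0xC9
  0xC9 ⊕ 0x4B = 0x82
  0x82 ⊕ 0x0A = 0x88

88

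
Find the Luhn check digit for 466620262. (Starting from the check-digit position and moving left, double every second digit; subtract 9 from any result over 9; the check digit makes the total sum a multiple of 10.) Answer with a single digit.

Partial digits right→left: 2 6 2 0 2 6 6 6 4
Double every second digit counting from the check-digit position (so the 1st, 3rd, 5th, ... of the partial from the right).
  doubled (with −9 where >9): 4 4 4 3 8 → sum 23
  kept as-is: 6 0 6 6 → sum 18
Total = 23 + 18 = 41.
Check digit = (10 − (41 mod 10)) mod 10 = 9.

9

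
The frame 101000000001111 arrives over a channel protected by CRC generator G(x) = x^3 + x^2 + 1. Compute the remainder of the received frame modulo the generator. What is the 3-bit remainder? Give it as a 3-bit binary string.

Modulo-2 division of 101000000001111 by 1101:
  pos 0: 1010 XOR 1101 = 0111
  pos 1: 1110 XOR 1101 = 0011
  pos 3: 1100 XOR 1101 = 0001
  pos 6: 1000 XOR 1101 = 0101
  pos 7: 1010 XOR 1101 = 0111
  pos 8: 1111 XOR 1101 = 0010
  pos 10: 1011 XOR 1101 = 0110
  pos 11: 1101 XOR 1101 = 0000
Remainder = 000 (zero — the frame passes the CRC check).

000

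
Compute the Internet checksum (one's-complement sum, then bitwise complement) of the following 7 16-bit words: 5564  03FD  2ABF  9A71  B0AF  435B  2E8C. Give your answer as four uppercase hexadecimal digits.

BED6

One's-complement addition (fold any carry out of bit 15 back into bit 0):
  0x5564 + 0x03FD = 0x05961
  0x5961 + 0x2ABF = 0x08420
  0x8420 + 0x9A71 = 0x11E91 → wrap carry → 0x1E92
  0x1E92 + 0xB0AF = 0x0CF41
  0xCF41 + 0x435B = 0x1129C → wrap carry → 0x129D
  0x129D + 0x2E8C = 0x04129
One's-complement sum = 0x4129.
Checksum = ~0x4129 & 0xFFFF = 0xBED6.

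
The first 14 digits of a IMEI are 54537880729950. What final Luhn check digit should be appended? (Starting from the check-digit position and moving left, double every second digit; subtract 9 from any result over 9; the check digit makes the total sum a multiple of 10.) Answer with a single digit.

Partial digits right→left: 0 5 9 9 2 7 0 8 8 7 3 5 4 5
Double every second digit counting from the check-digit position (so the 1st, 3rd, 5th, ... of the partial from the right).
  doubled (with −9 where >9): 0 9 4 0 7 6 8 → sum 34
  kept as-is: 5 9 7 8 7 5 5 → sum 46
Total = 34 + 46 = 80.
Check digit = (10 − (80 mod 10)) mod 10 = 0.

0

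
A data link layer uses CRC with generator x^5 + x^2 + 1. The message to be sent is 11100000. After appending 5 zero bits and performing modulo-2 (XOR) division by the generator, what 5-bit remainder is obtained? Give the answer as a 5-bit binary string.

11000

Append 5 zeros: 1110000000000. Divide by 100101 (XOR where the leading bit is 1):
  pos 0: 111000 XOR 100101 = 011101
  pos 1: 111010 XOR 100101 = 011111
  pos 2: 111110 XOR 100101 = 011011
  pos 3: 110110 XOR 100101 = 010011
  pos 4: 100110 XOR 100101 = 000011
Remainder (last 5 bits) = 11000. This is the CRC / FCS.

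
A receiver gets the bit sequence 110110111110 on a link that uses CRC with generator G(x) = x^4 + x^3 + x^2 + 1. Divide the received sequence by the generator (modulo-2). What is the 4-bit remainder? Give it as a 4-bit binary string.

Modulo-2 division of 110110111110 by 11101:
  pos 0: 11011 XOR 11101 = 00110
  pos 2: 11001 XOR 11101 = 00100
  pos 4: 10011 XOR 11101 = 01110
  pos 5: 11101 XOR 11101 = 00000
Remainder = 0010 (nonzero — an error is detected).

0010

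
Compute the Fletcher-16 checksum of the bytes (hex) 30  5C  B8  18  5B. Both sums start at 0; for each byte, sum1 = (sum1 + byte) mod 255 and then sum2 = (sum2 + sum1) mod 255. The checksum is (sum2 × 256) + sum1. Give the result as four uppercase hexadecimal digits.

Running sums (mod 255):
  after byte 0 (30): sum1=48, sum2=48
  after byte 1 (5C): sum1=140, sum2=188
  after byte 2 (B8): sum1=69, sum2=2
  after byte 3 (18): sum1=93, sum2=95
  after byte 4 (5B): sum1=184, sum2=24
Checksum = sum2·256 + sum1 = 24·256 + 184 = 6328 = 0x18B8.

18B8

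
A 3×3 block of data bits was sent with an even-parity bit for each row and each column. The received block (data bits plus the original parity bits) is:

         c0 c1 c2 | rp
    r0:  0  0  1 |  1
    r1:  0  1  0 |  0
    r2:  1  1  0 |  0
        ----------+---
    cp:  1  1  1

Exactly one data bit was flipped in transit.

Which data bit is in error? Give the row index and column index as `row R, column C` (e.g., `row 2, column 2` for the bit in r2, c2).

Recompute each row's even parity and compare to rp:
  r0: data parity 1, sent rp 1 → ok
  r1: data parity 1, sent rp 0 → mismatch
  r2: data parity 0, sent rp 0 → ok
Recompute each column's even parity and compare to cp:
  c0: data parity 1, sent cp 1 → ok
  c1: data parity 0, sent cp 1 → mismatch
  c2: data parity 1, sent cp 1 → ok
Exactly one row (r1) and one column (c1) fail → the flipped bit is at their intersection.

row 1, column 1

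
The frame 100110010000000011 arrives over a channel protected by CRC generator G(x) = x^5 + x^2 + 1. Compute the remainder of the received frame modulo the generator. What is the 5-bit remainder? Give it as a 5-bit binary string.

00000

Modulo-2 division of 100110010000000011 by 100101:
  pos 0: 100110 XOR 100101 = 000011
  pos 4: 110100 XOR 100101 = 010001
  pos 5: 100010 XOR 100101 = 000111
  pos 8: 111000 XOR 100101 = 011101
  pos 9: 111010 XOR 100101 = 011111
  pos 10: 111110 XOR 100101 = 011011
  pos 11: 110111 XOR 100101 = 010010
  pos 12: 100101 XOR 100101 = 000000
Remainder = 00000 (zero — the frame passes the CRC check).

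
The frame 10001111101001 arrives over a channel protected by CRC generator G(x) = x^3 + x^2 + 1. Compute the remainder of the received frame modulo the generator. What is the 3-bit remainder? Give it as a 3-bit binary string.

Modulo-2 division of 10001111101001 by 1101:
  pos 0: 1000 XOR 1101 = 0101
  pos 1: 1011 XOR 1101 = 0110
  pos 2: 1101 XOR 1101 = 0000
  pos 6: 1110 XOR 1101 = 0011
  pos 8: 1110 XOR 1101 = 0011
  pos 10: 1101 XOR 1101 = 0000
Remainder = 000 (zero — the frame passes the CRC check).

000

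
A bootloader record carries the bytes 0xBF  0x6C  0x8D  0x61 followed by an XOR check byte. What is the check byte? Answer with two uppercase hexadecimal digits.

3F

XOR the bytes together:
  start with 0xBF
  0xBF ⊕ 0x6C = 0xD3
  0xD3 ⊕ 0x8D = 0x5E
  0x5E ⊕ 0x61 = 0x3F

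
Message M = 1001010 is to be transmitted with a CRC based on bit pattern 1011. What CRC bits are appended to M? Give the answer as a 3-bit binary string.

111

Append 3 zeros: 1001010000. Divide by 1011 (XOR where the leading bit is 1):
  pos 0: 1001 XOR 1011 = 0010
  pos 2: 1001 XOR 1011 = 0010
  pos 4: 1000 XOR 1011 = 0011
  pos 6: 1100 XOR 1011 = 0111
Remainder (last 3 bits) = 111. This is the CRC / FCS.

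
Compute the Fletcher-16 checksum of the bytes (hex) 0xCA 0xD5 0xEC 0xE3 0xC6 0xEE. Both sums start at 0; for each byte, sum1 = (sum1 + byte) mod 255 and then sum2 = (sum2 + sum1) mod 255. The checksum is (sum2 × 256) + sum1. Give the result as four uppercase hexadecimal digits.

C927

Running sums (mod 255):
  after byte 0 (0xCA): sum1=202, sum2=202
  after byte 1 (0xD5): sum1=160, sum2=107
  after byte 2 (0xEC): sum1=141, sum2=248
  after byte 3 (0xE3): sum1=113, sum2=106
  after byte 4 (0xC6): sum1=56, sum2=162
  after byte 5 (0xEE): sum1=39, sum2=201
Checksum = sum2·256 + sum1 = 201·256 + 39 = 51495 = 0xC927.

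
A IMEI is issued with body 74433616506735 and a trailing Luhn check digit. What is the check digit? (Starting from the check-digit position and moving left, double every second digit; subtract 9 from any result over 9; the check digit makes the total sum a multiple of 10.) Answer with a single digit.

5

Partial digits right→left: 5 3 7 6 0 5 6 1 6 3 3 4 4 7
Double every second digit counting from the check-digit position (so the 1st, 3rd, 5th, ... of the partial from the right).
  doubled (with −9 where >9): 1 5 0 3 3 6 8 → sum 26
  kept as-is: 3 6 5 1 3 4 7 → sum 29
Total = 26 + 29 = 55.
Check digit = (10 − (55 mod 10)) mod 10 = 5.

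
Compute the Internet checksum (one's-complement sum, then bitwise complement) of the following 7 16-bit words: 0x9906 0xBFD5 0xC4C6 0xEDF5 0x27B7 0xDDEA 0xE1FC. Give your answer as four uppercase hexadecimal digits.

0CC8

One's-complement addition (fold any carry out of bit 15 back into bit 0):
  0x9906 + 0xBFD5 = 0x158DB → wrap carry → 0x58DC
  0x58DC + 0xC4C6 = 0x11DA2 → wrap carry → 0x1DA3
  0x1DA3 + 0xEDF5 = 0x10B98 → wrap carry → 0x0B99
  0x0B99 + 0x27B7 = 0x03350
  0x3350 + 0xDDEA = 0x1113A → wrap carry → 0x113B
  0x113B + 0xE1FC = 0x0F337
One's-complement sum = 0xF337.
Checksum = ~0xF337 & 0xFFFF = 0x0CC8.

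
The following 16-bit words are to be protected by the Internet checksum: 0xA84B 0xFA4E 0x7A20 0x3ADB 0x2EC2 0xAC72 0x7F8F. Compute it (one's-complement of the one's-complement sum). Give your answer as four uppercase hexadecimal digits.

One's-complement addition (fold any carry out of bit 15 back into bit 0):
  0xA84B + 0xFA4E = 0x1A299 → wrap carry → 0xA29A
  0xA29A + 0x7A20 = 0x11CBA → wrap carry → 0x1CBB
  0x1CBB + 0x3ADB = 0x05796
  0x5796 + 0x2EC2 = 0x08658
  0x8658 + 0xAC72 = 0x132CA → wrap carry → 0x32CB
  0x32CB + 0x7F8F = 0x0B25A
One's-complement sum = 0xB25A.
Checksum = ~0xB25A & 0xFFFF = 0x4DA5.

4DA5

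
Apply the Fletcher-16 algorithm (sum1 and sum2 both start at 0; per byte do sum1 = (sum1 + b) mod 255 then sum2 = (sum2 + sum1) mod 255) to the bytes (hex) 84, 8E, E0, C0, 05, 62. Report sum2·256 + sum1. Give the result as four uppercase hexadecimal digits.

Running sums (mod 255):
  after byte 0 (84): sum1=132, sum2=132
  after byte 1 (8E): sum1=19, sum2=151
  after byte 2 (E0): sum1=243, sum2=139
  after byte 3 (C0): sum1=180, sum2=64
  after byte 4 (05): sum1=185, sum2=249
  after byte 5 (62): sum1=28, sum2=22
Checksum = sum2·256 + sum1 = 22·256 + 28 = 5660 = 0x161C.

161C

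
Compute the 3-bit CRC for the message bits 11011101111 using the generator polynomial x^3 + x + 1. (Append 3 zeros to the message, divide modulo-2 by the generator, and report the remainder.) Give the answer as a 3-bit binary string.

Append 3 zeros: 11011101111000. Divide by 1011 (XOR where the leading bit is 1):
  pos 0: 1101 XOR 1011 = 0110
  pos 1: 1101 XOR 1011 = 0110
  pos 2: 1101 XOR 1011 = 0110
  pos 3: 1100 XOR 1011 = 0111
  pos 4: 1111 XOR 1011 = 0100
  pos 5: 1001 XOR 1011 = 0010
  pos 7: 1011 XOR 1011 = 0000
Remainder (last 3 bits) = 000. This is the CRC / FCS.

000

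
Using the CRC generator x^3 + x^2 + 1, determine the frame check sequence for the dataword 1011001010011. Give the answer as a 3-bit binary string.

Append 3 zeros: 1011001010011000. Divide by 1101 (XOR where the leading bit is 1):
  pos 0: 1011 XOR 1101 = 0110
  pos 1: 1100 XOR 1101 = 0001
  pos 4: 1010 XOR 1101 = 0111
  pos 5: 1111 XOR 1101 = 0010
  pos 7: 1000 XOR 1101 = 0101
  pos 8: 1011 XOR 1101 = 0110
  pos 9: 1101 XOR 1101 = 0000
Remainder (last 3 bits) = 000. This is the CRC / FCS.

000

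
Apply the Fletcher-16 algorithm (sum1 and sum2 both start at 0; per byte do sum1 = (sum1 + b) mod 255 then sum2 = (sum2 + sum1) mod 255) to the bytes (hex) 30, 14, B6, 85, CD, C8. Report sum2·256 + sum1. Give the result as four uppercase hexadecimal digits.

5517

Running sums (mod 255):
  after byte 0 (30): sum1=48, sum2=48
  after byte 1 (14): sum1=68, sum2=116
  after byte 2 (B6): sum1=250, sum2=111
  after byte 3 (85): sum1=128, sum2=239
  after byte 4 (CD): sum1=78, sum2=62
  after byte 5 (C8): sum1=23, sum2=85
Checksum = sum2·256 + sum1 = 85·256 + 23 = 21783 = 0x5517.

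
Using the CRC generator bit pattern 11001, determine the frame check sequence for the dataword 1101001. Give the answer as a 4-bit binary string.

0001

Append 4 zeros: 11010010000. Divide by 11001 (XOR where the leading bit is 1):
  pos 0: 11010 XOR 11001 = 00011
  pos 3: 11010 XOR 11001 = 00011
  pos 6: 11000 XOR 11001 = 00001
Remainder (last 4 bits) = 0001. This is the CRC / FCS.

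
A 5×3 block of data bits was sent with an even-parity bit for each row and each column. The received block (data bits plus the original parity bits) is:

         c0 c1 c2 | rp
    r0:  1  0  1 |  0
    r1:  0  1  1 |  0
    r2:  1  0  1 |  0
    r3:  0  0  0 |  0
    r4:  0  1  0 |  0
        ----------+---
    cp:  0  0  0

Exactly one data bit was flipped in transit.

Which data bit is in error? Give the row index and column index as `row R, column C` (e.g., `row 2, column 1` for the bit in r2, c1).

Recompute each row's even parity and compare to rp:
  r0: data parity 0, sent rp 0 → ok
  r1: data parity 0, sent rp 0 → ok
  r2: data parity 0, sent rp 0 → ok
  r3: data parity 0, sent rp 0 → ok
  r4: data parity 1, sent rp 0 → mismatch
Recompute each column's even parity and compare to cp:
  c0: data parity 0, sent cp 0 → ok
  c1: data parity 0, sent cp 0 → ok
  c2: data parity 1, sent cp 0 → mismatch
Exactly one row (r4) and one column (c2) fail → the flipped bit is at their intersection.

row 4, column 2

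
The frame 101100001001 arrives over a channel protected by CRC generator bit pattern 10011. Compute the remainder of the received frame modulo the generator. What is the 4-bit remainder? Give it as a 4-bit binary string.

Modulo-2 division of 101100001001 by 10011:
  pos 0: 10110 XOR 10011 = 00101
  pos 2: 10100 XOR 10011 = 00111
  pos 4: 11101 XOR 10011 = 01110
  pos 5: 11100 XOR 10011 = 01111
  pos 6: 11110 XOR 10011 = 01101
  pos 7: 11011 XOR 10011 = 01000
Remainder = 1000 (nonzero — an error is detected).

1000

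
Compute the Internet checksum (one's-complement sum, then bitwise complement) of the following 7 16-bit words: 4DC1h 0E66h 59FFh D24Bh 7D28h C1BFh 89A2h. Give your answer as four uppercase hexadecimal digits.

One's-complement addition (fold any carry out of bit 15 back into bit 0):
  0x4DC1 + 0x0E66 = 0x05C27
  0x5C27 + 0x59FF = 0x0B626
  0xB626 + 0xD24B = 0x18871 → wrap carry → 0x8872
  0x8872 + 0x7D28 = 0x1059A → wrap carry → 0x059B
  0x059B + 0xC1BF = 0x0C75A
  0xC75A + 0x89A2 = 0x150FC → wrap carry → 0x50FD
One's-complement sum = 0x50FD.
Checksum = ~0x50FD & 0xFFFF = 0xAF02.

AF02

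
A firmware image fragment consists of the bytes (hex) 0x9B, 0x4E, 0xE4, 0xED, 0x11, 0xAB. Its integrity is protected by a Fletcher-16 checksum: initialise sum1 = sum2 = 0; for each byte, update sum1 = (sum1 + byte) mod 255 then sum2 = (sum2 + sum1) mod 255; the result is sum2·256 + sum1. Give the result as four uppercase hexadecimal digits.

5879

Running sums (mod 255):
  after byte 0 (0x9B): sum1=155, sum2=155
  after byte 1 (0x4E): sum1=233, sum2=133
  after byte 2 (0xE4): sum1=206, sum2=84
  after byte 3 (0xED): sum1=188, sum2=17
  after byte 4 (0x11): sum1=205, sum2=222
  after byte 5 (0xAB): sum1=121, sum2=88
Checksum = sum2·256 + sum1 = 88·256 + 121 = 22649 = 0x5879.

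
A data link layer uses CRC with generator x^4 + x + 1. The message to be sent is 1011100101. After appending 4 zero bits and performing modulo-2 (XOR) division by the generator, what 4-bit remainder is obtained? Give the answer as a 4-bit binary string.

Append 4 zeros: 10111001010000. Divide by 10011 (XOR where the leading bit is 1):
  pos 0: 10111 XOR 10011 = 00100
  pos 2: 10000 XOR 10011 = 00011
  pos 5: 11101 XOR 10011 = 01110
  pos 6: 11100 XOR 10011 = 01111
  pos 7: 11110 XOR 10011 = 01101
  pos 8: 11010 XOR 10011 = 01001
  pos 9: 10010 XOR 10011 = 00001
Remainder (last 4 bits) = 0001. This is the CRC / FCS.

0001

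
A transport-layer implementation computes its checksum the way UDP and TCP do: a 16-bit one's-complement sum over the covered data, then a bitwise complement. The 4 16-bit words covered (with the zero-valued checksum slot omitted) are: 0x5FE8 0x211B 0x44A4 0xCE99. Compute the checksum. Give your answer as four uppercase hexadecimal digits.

One's-complement addition (fold any carry out of bit 15 back into bit 0):
  0x5FE8 + 0x211B = 0x08103
  0x8103 + 0x44A4 = 0x0C5A7
  0xC5A7 + 0xCE99 = 0x19440 → wrap carry → 0x9441
One's-complement sum = 0x9441.
Checksum = ~0x9441 & 0xFFFF = 0x6BBE.

6BBE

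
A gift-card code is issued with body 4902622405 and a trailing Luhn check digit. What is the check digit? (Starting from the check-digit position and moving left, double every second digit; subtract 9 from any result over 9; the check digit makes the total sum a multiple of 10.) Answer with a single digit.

2

Partial digits right→left: 5 0 4 2 2 6 2 0 9 4
Double every second digit counting from the check-digit position (so the 1st, 3rd, 5th, ... of the partial from the right).
  doubled (with −9 where >9): 1 8 4 4 9 → sum 26
  kept as-is: 0 2 6 0 4 → sum 12
Total = 26 + 12 = 38.
Check digit = (10 − (38 mod 10)) mod 10 = 2.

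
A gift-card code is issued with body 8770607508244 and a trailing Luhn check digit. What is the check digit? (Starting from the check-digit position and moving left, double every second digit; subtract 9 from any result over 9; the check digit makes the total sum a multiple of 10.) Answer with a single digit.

Partial digits right→left: 4 4 2 8 0 5 7 0 6 0 7 7 8
Double every second digit counting from the check-digit position (so the 1st, 3rd, 5th, ... of the partial from the right).
  doubled (with −9 where >9): 8 4 0 5 3 5 7 → sum 32
  kept as-is: 4 8 5 0 0 7 → sum 24
Total = 32 + 24 = 56.
Check digit = (10 − (56 mod 10)) mod 10 = 4.

4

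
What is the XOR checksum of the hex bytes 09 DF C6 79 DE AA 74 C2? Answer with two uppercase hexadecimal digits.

AB

XOR the bytes together:
  start with 0x09
  0x09 ⊕ 0xDF = 0xD6
  0xD6 ⊕ 0xC6 = 0x10
  0x10 ⊕ 0x79 = 0x69
  0x69 ⊕ 0xDE = 0xB7
  0xB7 ⊕ 0xAA = 0x1D
  0x1D ⊕ 0x74 = 0x69
  0x69 ⊕ 0xC2 = 0xAB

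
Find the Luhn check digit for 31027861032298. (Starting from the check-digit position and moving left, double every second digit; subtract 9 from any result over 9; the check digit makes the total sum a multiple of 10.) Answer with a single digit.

1

Partial digits right→left: 8 9 2 2 3 0 1 6 8 7 2 0 1 3
Double every second digit counting from the check-digit position (so the 1st, 3rd, 5th, ... of the partial from the right).
  doubled (with −9 where >9): 7 4 6 2 7 4 2 → sum 32
  kept as-is: 9 2 0 6 7 0 3 → sum 27
Total = 32 + 27 = 59.
Check digit = (10 − (59 mod 10)) mod 10 = 1.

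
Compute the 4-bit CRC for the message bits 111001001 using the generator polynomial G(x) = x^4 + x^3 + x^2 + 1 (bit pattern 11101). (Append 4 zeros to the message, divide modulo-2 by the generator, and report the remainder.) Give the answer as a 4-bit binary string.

1110

Append 4 zeros: 1110010010000. Divide by 11101 (XOR where the leading bit is 1):
  pos 0: 11100 XOR 11101 = 00001
  pos 4: 11001 XOR 11101 = 00100
  pos 6: 10000 XOR 11101 = 01101
  pos 7: 11010 XOR 11101 = 00111
Remainder (last 4 bits) = 1110. This is the CRC / FCS.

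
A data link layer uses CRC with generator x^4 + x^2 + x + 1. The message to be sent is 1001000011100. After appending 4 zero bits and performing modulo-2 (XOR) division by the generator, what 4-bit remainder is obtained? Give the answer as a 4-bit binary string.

0111

Append 4 zeros: 10010000111000000. Divide by 10111 (XOR where the leading bit is 1):
  pos 0: 10010 XOR 10111 = 00101
  pos 2: 10100 XOR 10111 = 00011
  pos 5: 11011 XOR 10111 = 01100
  pos 6: 11001 XOR 10111 = 01110
  pos 7: 11100 XOR 10111 = 01011
  pos 8: 10110 XOR 10111 = 00001
  pos 12: 10000 XOR 10111 = 00111
Remainder (last 4 bits) = 0111. This is the CRC / FCS.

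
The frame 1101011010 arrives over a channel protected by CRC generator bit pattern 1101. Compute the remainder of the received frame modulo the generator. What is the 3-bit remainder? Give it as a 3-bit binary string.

000

Modulo-2 division of 1101011010 by 1101:
  pos 0: 1101 XOR 1101 = 0000
  pos 5: 1101 XOR 1101 = 0000
Remainder = 000 (zero — the frame passes the CRC check).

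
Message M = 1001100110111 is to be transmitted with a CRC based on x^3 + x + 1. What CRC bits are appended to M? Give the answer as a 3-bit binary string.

Append 3 zeros: 1001100110111000. Divide by 1011 (XOR where the leading bit is 1):
  pos 0: 1001 XOR 1011 = 0010
  pos 2: 1010 XOR 1011 = 0001
  pos 5: 1011 XOR 1011 = 0000
  pos 10: 1110 XOR 1011 = 0101
  pos 11: 1010 XOR 1011 = 0001
Remainder (last 3 bits) = 010. This is the CRC / FCS.

010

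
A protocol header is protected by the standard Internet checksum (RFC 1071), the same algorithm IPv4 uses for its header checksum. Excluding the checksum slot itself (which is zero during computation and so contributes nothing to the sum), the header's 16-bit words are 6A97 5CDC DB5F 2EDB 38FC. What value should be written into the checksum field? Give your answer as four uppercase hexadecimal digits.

F554

One's-complement addition (fold any carry out of bit 15 back into bit 0):
  0x6A97 + 0x5CDC = 0x0C773
  0xC773 + 0xDB5F = 0x1A2D2 → wrap carry → 0xA2D3
  0xA2D3 + 0x2EDB = 0x0D1AE
  0xD1AE + 0x38FC = 0x10AAA → wrap carry → 0x0AAB
One's-complement sum = 0x0AAB.
Checksum = ~0x0AAB & 0xFFFF = 0xF554.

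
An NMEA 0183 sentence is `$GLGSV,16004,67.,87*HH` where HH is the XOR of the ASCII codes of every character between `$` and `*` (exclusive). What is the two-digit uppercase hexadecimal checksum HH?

XOR the ASCII codes of the payload characters:
  'G' = 0x47 → acc = 0x47
  'L' = 0x4C → acc = 0x0B
  'G' = 0x47 → acc = 0x4C
  'S' = 0x53 → acc = 0x1F
  'V' = 0x56 → acc = 0x49
  ',' = 0x2C → acc = 0x65
  '1' = 0x31 → acc = 0x54
  '6' = 0x36 → acc = 0x62
  '0' = 0x30 → acc = 0x52
  '0' = 0x30 → acc = 0x62
  '4' = 0x34 → acc = 0x56
  ',' = 0x2C → acc = 0x7A
  '6' = 0x36 → acc = 0x4C
  '7' = 0x37 → acc = 0x7B
  '.' = 0x2E → acc = 0x55
  ',' = 0x2C → acc = 0x79
  '8' = 0x38 → acc = 0x41
  '7' = 0x37 → acc = 0x76
Checksum = 0x76.

76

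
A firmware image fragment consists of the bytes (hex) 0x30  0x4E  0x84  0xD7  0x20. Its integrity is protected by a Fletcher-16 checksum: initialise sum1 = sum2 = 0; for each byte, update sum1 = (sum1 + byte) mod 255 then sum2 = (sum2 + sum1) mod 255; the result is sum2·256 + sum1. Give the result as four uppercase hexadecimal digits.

87FA

Running sums (mod 255):
  after byte 0 (0x30): sum1=48, sum2=48
  after byte 1 (0x4E): sum1=126, sum2=174
  after byte 2 (0x84): sum1=3, sum2=177
  after byte 3 (0xD7): sum1=218, sum2=140
  after byte 4 (0x20): sum1=250, sum2=135
Checksum = sum2·256 + sum1 = 135·256 + 250 = 34810 = 0x87FA.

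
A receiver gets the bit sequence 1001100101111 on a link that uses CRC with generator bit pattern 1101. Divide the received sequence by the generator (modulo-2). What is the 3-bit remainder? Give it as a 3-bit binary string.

100

Modulo-2 division of 1001100101111 by 1101:
  pos 0: 1001 XOR 1101 = 0100
  pos 1: 1001 XOR 1101 = 0100
  pos 2: 1000 XOR 1101 = 0101
  pos 3: 1010 XOR 1101 = 0111
  pos 4: 1111 XOR 1101 = 0010
  pos 6: 1001 XOR 1101 = 0100
  pos 7: 1001 XOR 1101 = 0100
  pos 8: 1001 XOR 1101 = 0100
  pos 9: 1001 XOR 1101 = 0100
Remainder = 100 (nonzero — an error is detected).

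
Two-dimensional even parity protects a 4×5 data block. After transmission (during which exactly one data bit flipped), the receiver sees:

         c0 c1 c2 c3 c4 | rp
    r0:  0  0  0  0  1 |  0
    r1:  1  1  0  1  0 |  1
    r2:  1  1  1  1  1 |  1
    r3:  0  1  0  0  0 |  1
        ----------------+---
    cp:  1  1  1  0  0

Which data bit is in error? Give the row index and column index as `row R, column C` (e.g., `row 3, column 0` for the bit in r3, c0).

Recompute each row's even parity and compare to rp:
  r0: data parity 1, sent rp 0 → mismatch
  r1: data parity 1, sent rp 1 → ok
  r2: data parity 1, sent rp 1 → ok
  r3: data parity 1, sent rp 1 → ok
Recompute each column's even parity and compare to cp:
  c0: data parity 0, sent cp 1 → mismatch
  c1: data parity 1, sent cp 1 → ok
  c2: data parity 1, sent cp 1 → ok
  c3: data parity 0, sent cp 0 → ok
  c4: data parity 0, sent cp 0 → ok
Exactly one row (r0) and one column (c0) fail → the flipped bit is at their intersection.

row 0, column 0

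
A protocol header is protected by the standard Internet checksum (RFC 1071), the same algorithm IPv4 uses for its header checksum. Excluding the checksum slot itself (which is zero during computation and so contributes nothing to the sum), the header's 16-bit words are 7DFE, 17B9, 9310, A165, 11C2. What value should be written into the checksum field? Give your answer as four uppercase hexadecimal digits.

One's-complement addition (fold any carry out of bit 15 back into bit 0):
  0x7DFE + 0x17B9 = 0x095B7
  0x95B7 + 0x9310 = 0x128C7 → wrap carry → 0x28C8
  0x28C8 + 0xA165 = 0x0CA2D
  0xCA2D + 0x11C2 = 0x0DBEF
One's-complement sum = 0xDBEF.
Checksum = ~0xDBEF & 0xFFFF = 0x2410.

2410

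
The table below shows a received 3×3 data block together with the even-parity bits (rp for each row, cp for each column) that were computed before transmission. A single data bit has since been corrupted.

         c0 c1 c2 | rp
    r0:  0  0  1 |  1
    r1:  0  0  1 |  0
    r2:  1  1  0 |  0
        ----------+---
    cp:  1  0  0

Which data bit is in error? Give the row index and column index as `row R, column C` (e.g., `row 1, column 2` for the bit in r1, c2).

row 1, column 1

Recompute each row's even parity and compare to rp:
  r0: data parity 1, sent rp 1 → ok
  r1: data parity 1, sent rp 0 → mismatch
  r2: data parity 0, sent rp 0 → ok
Recompute each column's even parity and compare to cp:
  c0: data parity 1, sent cp 1 → ok
  c1: data parity 1, sent cp 0 → mismatch
  c2: data parity 0, sent cp 0 → ok
Exactly one row (r1) and one column (c1) fail → the flipped bit is at their intersection.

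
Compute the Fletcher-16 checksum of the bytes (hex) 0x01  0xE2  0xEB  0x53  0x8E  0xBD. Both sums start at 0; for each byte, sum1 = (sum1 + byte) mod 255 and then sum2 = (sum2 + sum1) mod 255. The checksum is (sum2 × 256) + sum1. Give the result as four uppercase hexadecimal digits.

F86F

Running sums (mod 255):
  after byte 0 (0x01): sum1=1, sum2=1
  after byte 1 (0xE2): sum1=227, sum2=228
  after byte 2 (0xEB): sum1=207, sum2=180
  after byte 3 (0x53): sum1=35, sum2=215
  after byte 4 (0x8E): sum1=177, sum2=137
  after byte 5 (0xBD): sum1=111, sum2=248
Checksum = sum2·256 + sum1 = 248·256 + 111 = 63599 = 0xF86F.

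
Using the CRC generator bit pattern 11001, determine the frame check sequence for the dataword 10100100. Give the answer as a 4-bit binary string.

Append 4 zeros: 101001000000. Divide by 11001 (XOR where the leading bit is 1):
  pos 0: 10100 XOR 11001 = 01101
  pos 1: 11011 XOR 11001 = 00010
  pos 4: 10000 XOR 11001 = 01001
  pos 5: 10010 XOR 11001 = 01011
  pos 6: 10110 XOR 11001 = 01111
  pos 7: 11110 XOR 11001 = 00111
Remainder (last 4 bits) = 0111. This is the CRC / FCS.

0111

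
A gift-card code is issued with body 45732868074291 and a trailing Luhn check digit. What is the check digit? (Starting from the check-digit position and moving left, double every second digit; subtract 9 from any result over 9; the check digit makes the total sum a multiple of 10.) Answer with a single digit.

6

Partial digits right→left: 1 9 2 4 7 0 8 6 8 2 3 7 5 4
Double every second digit counting from the check-digit position (so the 1st, 3rd, 5th, ... of the partial from the right).
  doubled (with −9 where >9): 2 4 5 7 7 6 1 → sum 32
  kept as-is: 9 4 0 6 2 7 4 → sum 32
Total = 32 + 32 = 64.
Check digit = (10 − (64 mod 10)) mod 10 = 6.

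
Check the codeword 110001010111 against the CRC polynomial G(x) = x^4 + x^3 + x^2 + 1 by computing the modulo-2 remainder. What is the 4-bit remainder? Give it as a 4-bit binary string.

0001

Modulo-2 division of 110001010111 by 11101:
  pos 0: 11000 XOR 11101 = 00101
  pos 2: 10110 XOR 11101 = 01011
  pos 3: 10111 XOR 11101 = 01010
  pos 4: 10100 XOR 11101 = 01001
  pos 5: 10011 XOR 11101 = 01110
  pos 6: 11101 XOR 11101 = 00000
Remainder = 0001 (nonzero — an error is detected).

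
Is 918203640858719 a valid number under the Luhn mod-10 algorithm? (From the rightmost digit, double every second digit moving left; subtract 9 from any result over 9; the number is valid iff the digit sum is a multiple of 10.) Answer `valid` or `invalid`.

valid

From the right, keep odd positions and double even positions (subtract 9 from any doubled value over 9):
  doubled (positions 2,4,...): 2 7 7 8 6 4 2 → sum 36
  kept (positions 1,3,...): 9 7 5 0 6 0 8 9 → sum 44
Total = 80.
80 mod 10 = 0, so the number is valid.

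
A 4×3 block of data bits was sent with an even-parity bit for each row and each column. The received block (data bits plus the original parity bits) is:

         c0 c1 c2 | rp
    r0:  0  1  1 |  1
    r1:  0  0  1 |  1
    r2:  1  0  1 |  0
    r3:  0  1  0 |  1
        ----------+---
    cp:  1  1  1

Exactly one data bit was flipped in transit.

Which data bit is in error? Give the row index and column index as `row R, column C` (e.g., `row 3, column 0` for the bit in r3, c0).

Recompute each row's even parity and compare to rp:
  r0: data parity 0, sent rp 1 → mismatch
  r1: data parity 1, sent rp 1 → ok
  r2: data parity 0, sent rp 0 → ok
  r3: data parity 1, sent rp 1 → ok
Recompute each column's even parity and compare to cp:
  c0: data parity 1, sent cp 1 → ok
  c1: data parity 0, sent cp 1 → mismatch
  c2: data parity 1, sent cp 1 → ok
Exactly one row (r0) and one column (c1) fail → the flipped bit is at their intersection.

row 0, column 1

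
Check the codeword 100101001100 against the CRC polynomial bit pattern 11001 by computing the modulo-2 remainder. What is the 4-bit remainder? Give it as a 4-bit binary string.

Modulo-2 division of 100101001100 by 11001:
  pos 0: 10010 XOR 11001 = 01011
  pos 1: 10111 XOR 11001 = 01110
  pos 2: 11100 XOR 11001 = 00101
  pos 4: 10101 XOR 11001 = 01100
  pos 5: 11001 XOR 11001 = 00000
Remainder = 0000 (zero — the frame passes the CRC check).

0000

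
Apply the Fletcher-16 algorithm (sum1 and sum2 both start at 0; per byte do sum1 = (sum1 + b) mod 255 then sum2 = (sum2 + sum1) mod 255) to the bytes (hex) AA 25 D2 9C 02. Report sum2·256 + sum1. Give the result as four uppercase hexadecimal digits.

Running sums (mod 255):
  after byte 0 (AA): sum1=170, sum2=170
  after byte 1 (25): sum1=207, sum2=122
  after byte 2 (D2): sum1=162, sum2=29
  after byte 3 (9C): sum1=63, sum2=92
  after byte 4 (02): sum1=65, sum2=157
Checksum = sum2·256 + sum1 = 157·256 + 65 = 40257 = 0x9D41.

9D41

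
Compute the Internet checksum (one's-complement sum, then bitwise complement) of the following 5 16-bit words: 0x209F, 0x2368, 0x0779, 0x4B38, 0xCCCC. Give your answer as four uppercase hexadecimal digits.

9C7A

One's-complement addition (fold any carry out of bit 15 back into bit 0):
  0x209F + 0x2368 = 0x04407
  0x4407 + 0x0779 = 0x04B80
  0x4B80 + 0x4B38 = 0x096B8
  0x96B8 + 0xCCCC = 0x16384 → wrap carry → 0x6385
One's-complement sum = 0x6385.
Checksum = ~0x6385 & 0xFFFF = 0x9C7A.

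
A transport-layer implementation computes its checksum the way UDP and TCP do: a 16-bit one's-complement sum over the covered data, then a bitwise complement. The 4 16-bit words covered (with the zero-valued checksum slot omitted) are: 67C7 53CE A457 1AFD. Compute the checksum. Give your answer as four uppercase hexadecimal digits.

One's-complement addition (fold any carry out of bit 15 back into bit 0):
  0x67C7 + 0x53CE = 0x0BB95
  0xBB95 + 0xA457 = 0x15FEC → wrap carry → 0x5FED
  0x5FED + 0x1AFD = 0x07AEA
One's-complement sum = 0x7AEA.
Checksum = ~0x7AEA & 0xFFFF = 0x8515.

8515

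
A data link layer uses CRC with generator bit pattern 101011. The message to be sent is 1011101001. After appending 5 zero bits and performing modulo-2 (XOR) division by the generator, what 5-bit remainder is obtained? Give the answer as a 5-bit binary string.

10100

Append 5 zeros: 101110100100000. Divide by 101011 (XOR where the leading bit is 1):
  pos 0: 101110 XOR 101011 = 000101
  pos 3: 101100 XOR 101011 = 000111
  pos 6: 111100 XOR 101011 = 010111
  pos 7: 101110 XOR 101011 = 000101
Remainder (last 5 bits) = 10100. This is the CRC / FCS.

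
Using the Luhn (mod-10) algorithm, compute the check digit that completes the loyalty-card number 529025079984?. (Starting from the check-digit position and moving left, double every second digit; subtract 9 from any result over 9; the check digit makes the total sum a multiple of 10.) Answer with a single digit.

0

Partial digits right→left: 4 8 9 9 7 0 5 2 0 9 2 5
Double every second digit counting from the check-digit position (so the 1st, 3rd, 5th, ... of the partial from the right).
  doubled (with −9 where >9): 8 9 5 1 0 4 → sum 27
  kept as-is: 8 9 0 2 9 5 → sum 33
Total = 27 + 33 = 60.
Check digit = (10 − (60 mod 10)) mod 10 = 0.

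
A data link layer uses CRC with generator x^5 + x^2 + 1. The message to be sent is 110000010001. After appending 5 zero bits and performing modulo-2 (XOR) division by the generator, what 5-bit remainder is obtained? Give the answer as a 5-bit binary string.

11011

Append 5 zeros: 11000001000100000. Divide by 100101 (XOR where the leading bit is 1):
  pos 0: 110000 XOR 100101 = 010101
  pos 1: 101010 XOR 100101 = 001111
  pos 3: 111110 XOR 100101 = 011011
  pos 4: 110110 XOR 100101 = 010011
  pos 5: 100110 XOR 100101 = 000011
  pos 9: 111000 XOR 100101 = 011101
  pos 10: 111010 XOR 100101 = 011111
  pos 11: 111110 XOR 100101 = 011011
Remainder (last 5 bits) = 11011. This is the CRC / FCS.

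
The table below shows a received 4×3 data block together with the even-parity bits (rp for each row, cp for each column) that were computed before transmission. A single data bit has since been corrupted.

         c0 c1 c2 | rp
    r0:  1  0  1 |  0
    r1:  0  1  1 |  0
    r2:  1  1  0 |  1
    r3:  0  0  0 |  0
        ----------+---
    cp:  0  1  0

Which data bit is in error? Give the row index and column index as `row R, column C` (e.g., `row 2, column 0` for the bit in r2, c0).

row 2, column 1

Recompute each row's even parity and compare to rp:
  r0: data parity 0, sent rp 0 → ok
  r1: data parity 0, sent rp 0 → ok
  r2: data parity 0, sent rp 1 → mismatch
  r3: data parity 0, sent rp 0 → ok
Recompute each column's even parity and compare to cp:
  c0: data parity 0, sent cp 0 → ok
  c1: data parity 0, sent cp 1 → mismatch
  c2: data parity 0, sent cp 0 → ok
Exactly one row (r2) and one column (c1) fail → the flipped bit is at their intersection.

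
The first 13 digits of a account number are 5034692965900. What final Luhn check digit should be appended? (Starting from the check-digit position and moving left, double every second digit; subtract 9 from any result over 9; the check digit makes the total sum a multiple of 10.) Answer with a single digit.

Partial digits right→left: 0 0 9 5 6 9 2 9 6 4 3 0 5
Double every second digit counting from the check-digit position (so the 1st, 3rd, 5th, ... of the partial from the right).
  doubled (with −9 where >9): 0 9 3 4 3 6 1 → sum 26
  kept as-is: 0 5 9 9 4 0 → sum 27
Total = 26 + 27 = 53.
Check digit = (10 − (53 mod 10)) mod 10 = 7.

7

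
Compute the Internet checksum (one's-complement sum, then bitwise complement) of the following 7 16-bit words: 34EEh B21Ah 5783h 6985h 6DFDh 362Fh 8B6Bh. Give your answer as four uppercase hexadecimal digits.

One's-complement addition (fold any carry out of bit 15 back into bit 0):
  0x34EE + 0xB21A = 0x0E708
  0xE708 + 0x5783 = 0x13E8B → wrap carry → 0x3E8C
  0x3E8C + 0x6985 = 0x0A811
  0xA811 + 0x6DFD = 0x1160E → wrap carry → 0x160F
  0x160F + 0x362F = 0x04C3E
  0x4C3E + 0x8B6B = 0x0D7A9
One's-complement sum = 0xD7A9.
Checksum = ~0xD7A9 & 0xFFFF = 0x2856.

2856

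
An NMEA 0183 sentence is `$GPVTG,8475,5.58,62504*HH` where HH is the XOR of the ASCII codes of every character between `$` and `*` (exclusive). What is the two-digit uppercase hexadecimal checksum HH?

XOR the ASCII codes of the payload characters:
  'G' = 0x47 → acc = 0x47
  'P' = 0x50 → acc = 0x17
  'V' = 0x56 → acc = 0x41
  'T' = 0x54 → acc = 0x15
  'G' = 0x47 → acc = 0x52
  ',' = 0x2C → acc = 0x7E
  '8' = 0x38 → acc = 0x46
  '4' = 0x34 → acc = 0x72
  '7' = 0x37 → acc = 0x45
  '5' = 0x35 → acc = 0x70
  ',' = 0x2C → acc = 0x5C
  '5' = 0x35 → acc = 0x69
  '.' = 0x2E → acc = 0x47
  '5' = 0x35 → acc = 0x72
  '8' = 0x38 → acc = 0x4A
  ',' = 0x2C → acc = 0x66
  '6' = 0x36 → acc = 0x50
  '2' = 0x32 → acc = 0x62
  '5' = 0x35 → acc = 0x57
  '0' = 0x30 → acc = 0x67
  '4' = 0x34 → acc = 0x53
Checksum = 0x53.

53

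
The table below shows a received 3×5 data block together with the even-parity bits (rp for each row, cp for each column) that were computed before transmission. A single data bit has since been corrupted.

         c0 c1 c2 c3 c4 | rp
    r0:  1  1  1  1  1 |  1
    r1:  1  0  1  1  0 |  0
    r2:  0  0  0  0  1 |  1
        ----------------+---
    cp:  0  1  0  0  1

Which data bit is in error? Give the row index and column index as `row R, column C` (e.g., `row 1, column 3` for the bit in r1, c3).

Recompute each row's even parity and compare to rp:
  r0: data parity 1, sent rp 1 → ok
  r1: data parity 1, sent rp 0 → mismatch
  r2: data parity 1, sent rp 1 → ok
Recompute each column's even parity and compare to cp:
  c0: data parity 0, sent cp 0 → ok
  c1: data parity 1, sent cp 1 → ok
  c2: data parity 0, sent cp 0 → ok
  c3: data parity 0, sent cp 0 → ok
  c4: data parity 0, sent cp 1 → mismatch
Exactly one row (r1) and one column (c4) fail → the flipped bit is at their intersection.

row 1, column 4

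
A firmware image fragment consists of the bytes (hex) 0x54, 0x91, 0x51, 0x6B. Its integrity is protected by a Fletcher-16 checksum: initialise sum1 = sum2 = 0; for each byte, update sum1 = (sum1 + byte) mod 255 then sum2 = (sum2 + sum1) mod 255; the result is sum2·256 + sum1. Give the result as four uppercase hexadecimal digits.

14A2

Running sums (mod 255):
  after byte 0 (0x54): sum1=84, sum2=84
  after byte 1 (0x91): sum1=229, sum2=58
  after byte 2 (0x51): sum1=55, sum2=113
  after byte 3 (0x6B): sum1=162, sum2=20
Checksum = sum2·256 + sum1 = 20·256 + 162 = 5282 = 0x14A2.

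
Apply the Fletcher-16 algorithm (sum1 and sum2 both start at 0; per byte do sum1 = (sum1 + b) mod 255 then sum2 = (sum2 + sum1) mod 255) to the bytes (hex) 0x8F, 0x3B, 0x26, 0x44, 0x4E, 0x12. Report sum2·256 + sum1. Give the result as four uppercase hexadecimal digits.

Running sums (mod 255):
  after byte 0 (0x8F): sum1=143, sum2=143
  after byte 1 (0x3B): sum1=202, sum2=90
  after byte 2 (0x26): sum1=240, sum2=75
  after byte 3 (0x44): sum1=53, sum2=128
  after byte 4 (0x4E): sum1=131, sum2=4
  after byte 5 (0x12): sum1=149, sum2=153
Checksum = sum2·256 + sum1 = 153·256 + 149 = 39317 = 0x9995.

9995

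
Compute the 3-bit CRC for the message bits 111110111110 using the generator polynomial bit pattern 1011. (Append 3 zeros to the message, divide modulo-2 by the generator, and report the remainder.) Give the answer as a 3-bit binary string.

001

Append 3 zeros: 111110111110000. Divide by 1011 (XOR where the leading bit is 1):
  pos 0: 1111 XOR 1011 = 0100
  pos 1: 1001 XOR 1011 = 0010
  pos 3: 1001 XOR 1011 = 0010
  pos 5: 1011 XOR 1011 = 0000
  pos 9: 1100 XOR 1011 = 0111
  pos 10: 1110 XOR 1011 = 0101
  pos 11: 1010 XOR 1011 = 0001
Remainder (last 3 bits) = 001. This is the CRC / FCS.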